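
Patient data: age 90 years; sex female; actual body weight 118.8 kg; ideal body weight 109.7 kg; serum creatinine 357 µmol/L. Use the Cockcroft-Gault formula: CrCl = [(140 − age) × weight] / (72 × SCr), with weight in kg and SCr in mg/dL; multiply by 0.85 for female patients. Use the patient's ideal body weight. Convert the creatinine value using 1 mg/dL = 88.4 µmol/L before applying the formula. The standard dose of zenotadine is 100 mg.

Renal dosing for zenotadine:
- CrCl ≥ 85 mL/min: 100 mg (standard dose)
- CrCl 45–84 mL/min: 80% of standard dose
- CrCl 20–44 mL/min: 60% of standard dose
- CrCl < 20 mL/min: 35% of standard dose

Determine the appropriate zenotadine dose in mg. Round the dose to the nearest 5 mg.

SCr = 357 / 88.4 = 4.038 mg/dL
CrCl = (140 − 90) × 109.7 / (72 × 4.038) × 0.85 = 5485.0 / 290.74 × 0.85 ≈ 16.0 mL/min
CrCl ≈ 16 mL/min → bracket < 20 mL/min.
35% of 100 mg = 35 mg

35 mg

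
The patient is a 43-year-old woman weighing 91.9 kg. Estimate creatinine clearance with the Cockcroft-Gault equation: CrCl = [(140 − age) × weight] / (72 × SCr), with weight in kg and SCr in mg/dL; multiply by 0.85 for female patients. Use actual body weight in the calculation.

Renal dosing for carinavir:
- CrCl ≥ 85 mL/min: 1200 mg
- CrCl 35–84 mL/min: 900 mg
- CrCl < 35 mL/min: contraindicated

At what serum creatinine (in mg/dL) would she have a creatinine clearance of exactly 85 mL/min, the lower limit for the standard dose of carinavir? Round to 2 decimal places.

Standard dose requires CrCl ≥ 85 mL/min.
Set (140 − 43) × 91.9 × 0.85 / (72 × SCr) = 85
SCr = (140 − 43) × 91.9 × 0.85 / (72 × 85) = 1.238 mg/dL

1.24 mg/dL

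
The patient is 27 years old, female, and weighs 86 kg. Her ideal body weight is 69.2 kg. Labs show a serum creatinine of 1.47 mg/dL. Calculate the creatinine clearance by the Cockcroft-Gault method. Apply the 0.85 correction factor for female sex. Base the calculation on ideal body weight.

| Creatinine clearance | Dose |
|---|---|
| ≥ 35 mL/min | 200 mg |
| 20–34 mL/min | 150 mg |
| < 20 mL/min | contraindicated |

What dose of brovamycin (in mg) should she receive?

200 mg

CrCl = (140 − 27) × 69.2 / (72 × 1.47) × 0.85 = 7819.6 / 105.84 × 0.85 ≈ 62.8 mL/min
CrCl ≈ 63 mL/min → bracket ≥ 35 mL/min.
Dose for this bracket: 200 mg.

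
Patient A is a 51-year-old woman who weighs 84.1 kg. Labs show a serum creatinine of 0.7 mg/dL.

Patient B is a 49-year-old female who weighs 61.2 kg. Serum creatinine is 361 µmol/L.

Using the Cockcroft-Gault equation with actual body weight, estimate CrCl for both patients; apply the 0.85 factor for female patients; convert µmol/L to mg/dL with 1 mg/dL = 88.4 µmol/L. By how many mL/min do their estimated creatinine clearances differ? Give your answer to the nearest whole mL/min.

Patient A: CrCl = (140 − 51) × 84.1 / (72 × 0.7) × 0.85 = 7484.9 / 50.40 × 0.85 ≈ 126.2 mL/min
Patient B: SCr = 361 / 88.4 = 4.084 mg/dL
Patient B: CrCl = (140 − 49) × 61.2 / (72 × 4.084) × 0.85 = 5569.2 / 294.05 × 0.85 ≈ 16.1 mL/min
|126.2 − 16.1| = 110.1 mL/min

110 mL/min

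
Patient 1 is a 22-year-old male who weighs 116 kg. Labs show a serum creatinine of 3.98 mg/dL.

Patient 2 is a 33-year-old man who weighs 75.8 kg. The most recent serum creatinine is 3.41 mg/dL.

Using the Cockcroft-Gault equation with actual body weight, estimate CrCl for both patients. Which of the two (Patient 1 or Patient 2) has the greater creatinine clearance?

Patient 1: CrCl = (140 − 22) × 116 / (72 × 3.98) = 13688.0 / 286.56 ≈ 47.8 mL/min
Patient 2: CrCl = (140 − 33) × 75.8 / (72 × 3.41) = 8110.6 / 245.52 ≈ 33.0 mL/min
47.8 vs 33.0 mL/min → Patient 1 is higher.

Patient 1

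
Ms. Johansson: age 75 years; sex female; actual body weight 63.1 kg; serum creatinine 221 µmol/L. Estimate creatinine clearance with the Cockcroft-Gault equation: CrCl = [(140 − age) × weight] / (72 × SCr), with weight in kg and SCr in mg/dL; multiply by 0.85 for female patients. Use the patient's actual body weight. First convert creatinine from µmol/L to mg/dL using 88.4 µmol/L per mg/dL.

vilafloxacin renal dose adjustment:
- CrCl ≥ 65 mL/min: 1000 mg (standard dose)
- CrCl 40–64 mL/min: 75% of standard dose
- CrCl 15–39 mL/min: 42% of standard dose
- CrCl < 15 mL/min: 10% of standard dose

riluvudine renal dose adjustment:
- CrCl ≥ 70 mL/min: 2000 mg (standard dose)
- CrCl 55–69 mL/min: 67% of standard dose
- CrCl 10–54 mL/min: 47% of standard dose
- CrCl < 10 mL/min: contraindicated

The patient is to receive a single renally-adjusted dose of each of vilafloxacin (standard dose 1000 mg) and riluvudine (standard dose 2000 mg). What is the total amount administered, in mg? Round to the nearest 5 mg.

SCr = 221 / 88.4 = 2.5 mg/dL
CrCl = (140 − 75) × 63.1 / (72 × 2.5) × 0.85 = 4101.5 / 180.00 × 0.85 ≈ 19.4 mL/min
CrCl ≈ 19 mL/min.
vilafloxacin: 15–39 mL/min → 42% of 1000 mg = 420 mg.
riluvudine: 10–54 mL/min → 47% of 2000 mg = 940 mg.
Total = 420 + 940 = 1360 mg.

1360 mg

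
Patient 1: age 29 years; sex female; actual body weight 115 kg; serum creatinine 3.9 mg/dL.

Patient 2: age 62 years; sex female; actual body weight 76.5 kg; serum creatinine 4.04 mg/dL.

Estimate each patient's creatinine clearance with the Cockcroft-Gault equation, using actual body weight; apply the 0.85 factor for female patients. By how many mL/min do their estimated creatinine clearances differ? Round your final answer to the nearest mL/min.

Patient 1: CrCl = (140 − 29) × 115 / (72 × 3.9) × 0.85 = 12765.0 / 280.80 × 0.85 ≈ 38.6 mL/min
Patient 2: CrCl = (140 − 62) × 76.5 / (72 × 4.04) × 0.85 = 5967.0 / 290.88 × 0.85 ≈ 17.4 mL/min
|38.6 − 17.4| = 21.2 mL/min

21 mL/min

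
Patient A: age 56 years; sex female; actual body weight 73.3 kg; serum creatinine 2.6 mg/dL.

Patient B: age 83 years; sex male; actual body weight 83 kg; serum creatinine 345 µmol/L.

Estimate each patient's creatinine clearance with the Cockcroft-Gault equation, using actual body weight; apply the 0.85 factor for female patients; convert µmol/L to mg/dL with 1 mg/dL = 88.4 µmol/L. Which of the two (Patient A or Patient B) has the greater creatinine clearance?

Patient A

Patient A: CrCl = (140 − 56) × 73.3 / (72 × 2.6) × 0.85 = 6157.2 / 187.20 × 0.85 ≈ 28.0 mL/min
Patient B: SCr = 345 / 88.4 = 3.903 mg/dL
Patient B: CrCl = (140 − 83) × 83 / (72 × 3.903) = 4731.0 / 281.02 ≈ 16.8 mL/min
28.0 vs 16.8 mL/min → Patient A is higher.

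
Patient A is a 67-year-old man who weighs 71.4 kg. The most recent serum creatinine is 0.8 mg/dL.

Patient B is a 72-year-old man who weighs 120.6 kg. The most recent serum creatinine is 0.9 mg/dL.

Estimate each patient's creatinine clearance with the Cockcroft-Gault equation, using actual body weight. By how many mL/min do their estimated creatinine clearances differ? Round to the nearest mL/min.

Patient A: CrCl = (140 − 67) × 71.4 / (72 × 0.8) = 5212.2 / 57.60 ≈ 90.5 mL/min
Patient B: CrCl = (140 − 72) × 120.6 / (72 × 0.9) = 8200.8 / 64.80 ≈ 126.6 mL/min
|90.5 − 126.6| = 36.1 mL/min

36 mL/min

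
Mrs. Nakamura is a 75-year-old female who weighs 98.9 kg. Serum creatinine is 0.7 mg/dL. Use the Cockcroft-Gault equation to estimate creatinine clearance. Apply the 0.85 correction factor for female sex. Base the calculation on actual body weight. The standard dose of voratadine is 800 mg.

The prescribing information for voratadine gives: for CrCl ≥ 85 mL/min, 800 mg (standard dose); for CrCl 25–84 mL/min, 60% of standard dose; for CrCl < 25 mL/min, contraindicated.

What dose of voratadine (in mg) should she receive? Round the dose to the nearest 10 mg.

800 mg

CrCl = (140 − 75) × 98.9 / (72 × 0.7) × 0.85 = 6428.5 / 50.40 × 0.85 ≈ 108.4 mL/min
CrCl ≈ 108 mL/min → bracket ≥ 85 mL/min.
100% of 800 mg = 800 mg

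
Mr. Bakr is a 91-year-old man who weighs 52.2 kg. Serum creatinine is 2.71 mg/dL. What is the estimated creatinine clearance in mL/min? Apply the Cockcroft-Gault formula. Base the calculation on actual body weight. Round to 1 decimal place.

CrCl = (140 − 91) × 52.2 / (72 × 2.71) = 2557.8 / 195.12 ≈ 13.1 mL/min

13.1 mL/min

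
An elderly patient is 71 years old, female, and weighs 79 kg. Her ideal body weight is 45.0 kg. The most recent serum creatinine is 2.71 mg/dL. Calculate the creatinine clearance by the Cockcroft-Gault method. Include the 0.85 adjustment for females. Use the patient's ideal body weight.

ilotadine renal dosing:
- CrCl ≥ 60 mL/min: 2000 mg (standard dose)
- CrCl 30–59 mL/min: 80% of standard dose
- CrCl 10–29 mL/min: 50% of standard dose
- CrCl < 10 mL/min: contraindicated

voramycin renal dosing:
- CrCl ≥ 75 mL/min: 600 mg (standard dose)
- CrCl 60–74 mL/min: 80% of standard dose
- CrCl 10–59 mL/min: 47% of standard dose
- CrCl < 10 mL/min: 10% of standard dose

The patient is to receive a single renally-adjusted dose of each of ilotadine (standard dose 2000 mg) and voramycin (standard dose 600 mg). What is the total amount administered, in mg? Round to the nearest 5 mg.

CrCl = (140 − 71) × 45 / (72 × 2.71) × 0.85 = 3105.0 / 195.12 × 0.85 ≈ 13.5 mL/min
CrCl ≈ 14 mL/min.
ilotadine: 10–29 mL/min → 50% of 2000 mg = 1000 mg.
voramycin: 10–59 mL/min → 47% of 600 mg = 282 mg.
Total = 1000 + 282 = 1282 mg.

1280 mg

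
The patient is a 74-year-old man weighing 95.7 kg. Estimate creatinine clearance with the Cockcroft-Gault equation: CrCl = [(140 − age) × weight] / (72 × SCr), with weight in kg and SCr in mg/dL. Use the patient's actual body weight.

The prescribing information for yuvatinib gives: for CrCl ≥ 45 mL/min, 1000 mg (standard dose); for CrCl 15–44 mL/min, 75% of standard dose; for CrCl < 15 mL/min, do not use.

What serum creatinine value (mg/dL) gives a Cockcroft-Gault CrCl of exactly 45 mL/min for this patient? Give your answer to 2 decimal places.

1.95 mg/dL

Standard dose requires CrCl ≥ 45 mL/min.
Set (140 − 74) × 95.7 / (72 × SCr) = 45
SCr = (140 − 74) × 95.7 / (72 × 45) = 1.949 mg/dL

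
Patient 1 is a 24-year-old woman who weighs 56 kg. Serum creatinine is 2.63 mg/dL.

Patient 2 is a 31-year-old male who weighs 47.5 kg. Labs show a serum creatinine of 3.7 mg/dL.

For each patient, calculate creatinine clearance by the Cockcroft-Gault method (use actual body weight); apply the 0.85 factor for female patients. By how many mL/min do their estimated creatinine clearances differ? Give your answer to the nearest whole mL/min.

10 mL/min

Patient 1: CrCl = (140 − 24) × 56 / (72 × 2.63) × 0.85 = 6496.0 / 189.36 × 0.85 ≈ 29.2 mL/min
Patient 2: CrCl = (140 − 31) × 47.5 / (72 × 3.7) = 5177.5 / 266.40 ≈ 19.4 mL/min
|29.2 − 19.4| = 9.8 mL/min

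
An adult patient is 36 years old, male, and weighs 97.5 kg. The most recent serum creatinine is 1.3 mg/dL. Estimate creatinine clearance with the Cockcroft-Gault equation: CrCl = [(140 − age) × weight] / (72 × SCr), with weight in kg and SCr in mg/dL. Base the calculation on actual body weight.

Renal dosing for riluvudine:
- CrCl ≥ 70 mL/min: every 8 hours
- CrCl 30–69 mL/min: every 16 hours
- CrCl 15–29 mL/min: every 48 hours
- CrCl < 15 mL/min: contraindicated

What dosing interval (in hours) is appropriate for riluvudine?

CrCl = (140 − 36) × 97.5 / (72 × 1.3) = 10140.0 / 93.60 ≈ 108.3 mL/min
CrCl ≈ 108 mL/min → bracket ≥ 70 mL/min → every 8 hours.

every 8 hours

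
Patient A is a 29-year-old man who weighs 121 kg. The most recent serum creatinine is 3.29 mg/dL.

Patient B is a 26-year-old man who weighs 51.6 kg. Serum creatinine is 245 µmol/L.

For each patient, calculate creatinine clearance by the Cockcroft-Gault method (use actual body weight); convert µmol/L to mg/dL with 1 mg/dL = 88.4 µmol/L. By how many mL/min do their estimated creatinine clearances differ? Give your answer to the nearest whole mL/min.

27 mL/min

Patient A: CrCl = (140 − 29) × 121 / (72 × 3.29) = 13431.0 / 236.88 ≈ 56.7 mL/min
Patient B: SCr = 245 / 88.4 = 2.771 mg/dL
Patient B: CrCl = (140 − 26) × 51.6 / (72 × 2.771) = 5882.4 / 199.51 ≈ 29.5 mL/min
|56.7 − 29.5| = 27.2 mL/min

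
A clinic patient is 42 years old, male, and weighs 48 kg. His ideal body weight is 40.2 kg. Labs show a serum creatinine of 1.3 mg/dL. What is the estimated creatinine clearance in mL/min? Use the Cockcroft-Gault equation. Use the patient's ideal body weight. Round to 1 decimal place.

42.1 mL/min

CrCl = (140 − 42) × 40.2 / (72 × 1.3) = 3939.6 / 93.60 ≈ 42.1 mL/min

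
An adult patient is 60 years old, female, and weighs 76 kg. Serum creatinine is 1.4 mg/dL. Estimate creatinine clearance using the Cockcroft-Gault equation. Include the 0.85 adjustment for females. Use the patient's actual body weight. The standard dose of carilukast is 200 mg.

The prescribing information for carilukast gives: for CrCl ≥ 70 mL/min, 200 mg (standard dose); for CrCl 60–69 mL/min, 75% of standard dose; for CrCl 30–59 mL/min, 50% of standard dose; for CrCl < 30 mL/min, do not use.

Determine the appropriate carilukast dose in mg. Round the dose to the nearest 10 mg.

CrCl = (140 − 60) × 76 / (72 × 1.4) × 0.85 = 6080.0 / 100.80 × 0.85 ≈ 51.3 mL/min
CrCl ≈ 51 mL/min → bracket 30–59 mL/min.
50% of 200 mg = 100 mg

100 mg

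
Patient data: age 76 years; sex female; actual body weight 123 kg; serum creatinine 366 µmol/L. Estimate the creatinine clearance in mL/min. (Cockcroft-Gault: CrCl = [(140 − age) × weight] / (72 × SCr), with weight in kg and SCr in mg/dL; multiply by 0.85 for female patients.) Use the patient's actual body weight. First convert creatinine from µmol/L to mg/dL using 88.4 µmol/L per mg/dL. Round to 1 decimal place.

SCr = 366 / 88.4 = 4.14 mg/dL
CrCl = (140 − 76) × 123 / (72 × 4.14) × 0.85 = 7872.0 / 298.08 × 0.85 ≈ 22.4 mL/min

22.4 mL/min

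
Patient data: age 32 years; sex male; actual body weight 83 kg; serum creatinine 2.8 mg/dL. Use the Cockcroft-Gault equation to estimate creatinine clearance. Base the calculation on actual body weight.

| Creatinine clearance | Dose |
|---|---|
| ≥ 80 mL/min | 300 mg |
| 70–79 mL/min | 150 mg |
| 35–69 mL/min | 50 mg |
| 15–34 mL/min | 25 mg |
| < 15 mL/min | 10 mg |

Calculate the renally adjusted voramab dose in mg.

CrCl = (140 − 32) × 83 / (72 × 2.8) = 8964.0 / 201.60 ≈ 44.5 mL/min
CrCl ≈ 44 mL/min → bracket 35–69 mL/min.
Dose for this bracket: 50 mg.

50 mg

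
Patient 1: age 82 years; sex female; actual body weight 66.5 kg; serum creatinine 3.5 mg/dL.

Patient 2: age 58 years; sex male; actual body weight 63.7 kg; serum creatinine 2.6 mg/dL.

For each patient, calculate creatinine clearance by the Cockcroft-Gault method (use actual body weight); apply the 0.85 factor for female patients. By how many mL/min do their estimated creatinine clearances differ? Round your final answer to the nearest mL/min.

Patient 1: CrCl = (140 − 82) × 66.5 / (72 × 3.5) × 0.85 = 3857.0 / 252.00 × 0.85 ≈ 13.0 mL/min
Patient 2: CrCl = (140 − 58) × 63.7 / (72 × 2.6) = 5223.4 / 187.20 ≈ 27.9 mL/min
|13.0 − 27.9| = 14.9 mL/min

15 mL/min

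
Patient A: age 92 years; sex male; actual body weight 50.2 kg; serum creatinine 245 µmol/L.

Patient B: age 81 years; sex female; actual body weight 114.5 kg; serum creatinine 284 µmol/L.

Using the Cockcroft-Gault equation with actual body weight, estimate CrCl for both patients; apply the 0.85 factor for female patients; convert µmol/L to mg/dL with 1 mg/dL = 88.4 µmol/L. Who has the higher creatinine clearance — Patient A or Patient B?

Patient A: SCr = 245 / 88.4 = 2.771 mg/dL
Patient A: CrCl = (140 − 92) × 50.2 / (72 × 2.771) = 2409.6 / 199.51 ≈ 12.1 mL/min
Patient B: SCr = 284 / 88.4 = 3.213 mg/dL
Patient B: CrCl = (140 − 81) × 114.5 / (72 × 3.213) × 0.85 = 6755.5 / 231.34 × 0.85 ≈ 24.8 mL/min
12.1 vs 24.8 mL/min → Patient B is higher.

Patient B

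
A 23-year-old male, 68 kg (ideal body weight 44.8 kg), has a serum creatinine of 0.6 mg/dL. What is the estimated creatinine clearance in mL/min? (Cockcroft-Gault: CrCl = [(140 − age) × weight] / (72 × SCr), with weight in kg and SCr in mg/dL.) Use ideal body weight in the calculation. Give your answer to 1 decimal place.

121.3 mL/min

CrCl = (140 − 23) × 44.8 / (72 × 0.6) = 5241.6 / 43.20 ≈ 121.3 mL/min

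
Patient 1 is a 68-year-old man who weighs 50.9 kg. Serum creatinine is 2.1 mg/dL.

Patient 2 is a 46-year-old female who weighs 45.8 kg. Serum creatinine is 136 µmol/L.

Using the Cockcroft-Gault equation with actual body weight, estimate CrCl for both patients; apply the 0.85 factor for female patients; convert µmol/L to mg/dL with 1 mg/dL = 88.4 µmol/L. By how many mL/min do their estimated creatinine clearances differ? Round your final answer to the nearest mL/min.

9 mL/min

Patient 1: CrCl = (140 − 68) × 50.9 / (72 × 2.1) = 3664.8 / 151.20 ≈ 24.2 mL/min
Patient 2: SCr = 136 / 88.4 = 1.538 mg/dL
Patient 2: CrCl = (140 − 46) × 45.8 / (72 × 1.538) × 0.85 = 4305.2 / 110.74 × 0.85 ≈ 33.0 mL/min
|24.2 − 33.0| = 8.8 mL/min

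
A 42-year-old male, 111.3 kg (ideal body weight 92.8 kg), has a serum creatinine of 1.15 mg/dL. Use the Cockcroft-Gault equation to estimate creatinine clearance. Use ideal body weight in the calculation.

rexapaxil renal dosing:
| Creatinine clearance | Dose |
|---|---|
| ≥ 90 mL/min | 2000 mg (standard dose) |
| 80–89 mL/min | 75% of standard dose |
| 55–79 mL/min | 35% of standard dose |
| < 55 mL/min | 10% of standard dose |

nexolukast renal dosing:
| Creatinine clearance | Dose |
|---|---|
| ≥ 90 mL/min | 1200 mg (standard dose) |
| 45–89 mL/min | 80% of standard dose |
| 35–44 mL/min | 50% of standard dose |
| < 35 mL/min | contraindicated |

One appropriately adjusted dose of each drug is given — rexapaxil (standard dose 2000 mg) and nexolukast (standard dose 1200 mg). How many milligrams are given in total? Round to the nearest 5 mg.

CrCl = (140 − 42) × 92.8 / (72 × 1.15) = 9094.4 / 82.80 ≈ 109.8 mL/min
CrCl ≈ 110 mL/min.
rexapaxil: ≥ 90 mL/min → 100% of 2000 mg = 2000 mg.
nexolukast: ≥ 90 mL/min → 100% of 1200 mg = 1200 mg.
Total = 2000 + 1200 = 3200 mg.

3200 mg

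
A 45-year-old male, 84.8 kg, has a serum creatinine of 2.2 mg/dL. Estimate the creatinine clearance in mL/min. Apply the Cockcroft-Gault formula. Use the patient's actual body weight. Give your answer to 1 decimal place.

50.9 mL/min

CrCl = (140 − 45) × 84.8 / (72 × 2.2) = 8056.0 / 158.40 ≈ 50.9 mL/min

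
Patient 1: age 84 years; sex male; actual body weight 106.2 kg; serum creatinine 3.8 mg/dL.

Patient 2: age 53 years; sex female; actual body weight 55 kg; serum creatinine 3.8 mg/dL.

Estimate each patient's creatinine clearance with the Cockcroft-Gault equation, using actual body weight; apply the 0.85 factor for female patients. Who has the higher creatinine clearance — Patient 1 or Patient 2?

Patient 1

Patient 1: CrCl = (140 − 84) × 106.2 / (72 × 3.8) = 5947.2 / 273.60 ≈ 21.7 mL/min
Patient 2: CrCl = (140 − 53) × 55 / (72 × 3.8) × 0.85 = 4785.0 / 273.60 × 0.85 ≈ 14.9 mL/min
21.7 vs 14.9 mL/min → Patient 1 is higher.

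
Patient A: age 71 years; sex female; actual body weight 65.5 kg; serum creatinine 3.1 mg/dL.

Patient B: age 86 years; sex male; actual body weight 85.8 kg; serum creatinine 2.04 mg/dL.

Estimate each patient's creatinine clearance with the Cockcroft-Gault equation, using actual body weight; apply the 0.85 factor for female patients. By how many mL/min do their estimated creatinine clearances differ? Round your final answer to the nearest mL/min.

14 mL/min

Patient A: CrCl = (140 − 71) × 65.5 / (72 × 3.1) × 0.85 = 4519.5 / 223.20 × 0.85 ≈ 17.2 mL/min
Patient B: CrCl = (140 − 86) × 85.8 / (72 × 2.04) = 4633.2 / 146.88 ≈ 31.5 mL/min
|17.2 − 31.5| = 14.3 mL/min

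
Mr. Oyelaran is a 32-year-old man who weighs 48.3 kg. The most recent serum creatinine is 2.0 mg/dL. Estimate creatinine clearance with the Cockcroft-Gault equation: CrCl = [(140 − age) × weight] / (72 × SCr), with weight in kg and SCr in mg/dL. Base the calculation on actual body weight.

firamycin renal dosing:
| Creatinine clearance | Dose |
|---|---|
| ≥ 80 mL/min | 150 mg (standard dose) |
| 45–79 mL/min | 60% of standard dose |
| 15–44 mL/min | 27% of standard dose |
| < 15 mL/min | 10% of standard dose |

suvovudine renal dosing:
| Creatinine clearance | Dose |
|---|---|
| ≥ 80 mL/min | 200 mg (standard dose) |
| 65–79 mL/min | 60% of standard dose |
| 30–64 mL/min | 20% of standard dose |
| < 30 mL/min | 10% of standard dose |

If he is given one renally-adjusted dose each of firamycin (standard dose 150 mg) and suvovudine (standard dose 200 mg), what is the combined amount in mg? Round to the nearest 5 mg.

80 mg

CrCl = (140 − 32) × 48.3 / (72 × 2) = 5216.4 / 144.00 ≈ 36.2 mL/min
CrCl ≈ 36 mL/min.
firamycin: 15–44 mL/min → 27% of 150 mg = 40.5 mg.
suvovudine: 30–64 mL/min → 20% of 200 mg = 40 mg.
Total = 40.5 + 40 = 80.5 mg.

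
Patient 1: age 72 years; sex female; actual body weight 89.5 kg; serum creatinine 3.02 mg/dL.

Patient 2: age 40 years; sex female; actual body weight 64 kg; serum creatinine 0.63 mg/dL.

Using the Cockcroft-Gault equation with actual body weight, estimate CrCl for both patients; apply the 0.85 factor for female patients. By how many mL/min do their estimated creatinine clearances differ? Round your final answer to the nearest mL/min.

Patient 1: CrCl = (140 − 72) × 89.5 / (72 × 3.02) × 0.85 = 6086.0 / 217.44 × 0.85 ≈ 23.8 mL/min
Patient 2: CrCl = (140 − 40) × 64 / (72 × 0.63) × 0.85 = 6400.0 / 45.36 × 0.85 ≈ 119.9 mL/min
|23.8 − 119.9| = 96.1 mL/min

96 mL/min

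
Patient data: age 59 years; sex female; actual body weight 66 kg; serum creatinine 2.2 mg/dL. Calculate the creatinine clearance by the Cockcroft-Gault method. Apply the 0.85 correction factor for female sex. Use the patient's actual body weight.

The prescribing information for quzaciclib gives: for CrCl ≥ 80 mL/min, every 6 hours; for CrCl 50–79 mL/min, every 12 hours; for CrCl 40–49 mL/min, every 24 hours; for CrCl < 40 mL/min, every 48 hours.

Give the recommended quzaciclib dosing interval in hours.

CrCl = (140 − 59) × 66 / (72 × 2.2) × 0.85 = 5346.0 / 158.40 × 0.85 ≈ 28.7 mL/min
CrCl ≈ 29 mL/min → bracket < 40 mL/min → every 48 hours.

every 48 hours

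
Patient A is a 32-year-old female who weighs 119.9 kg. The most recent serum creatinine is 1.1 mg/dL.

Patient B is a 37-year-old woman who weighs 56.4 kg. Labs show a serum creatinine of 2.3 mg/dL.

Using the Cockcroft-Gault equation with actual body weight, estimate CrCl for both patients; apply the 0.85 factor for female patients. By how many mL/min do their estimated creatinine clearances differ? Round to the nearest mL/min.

Patient A: CrCl = (140 − 32) × 119.9 / (72 × 1.1) × 0.85 = 12949.2 / 79.20 × 0.85 ≈ 139.0 mL/min
Patient B: CrCl = (140 − 37) × 56.4 / (72 × 2.3) × 0.85 = 5809.2 / 165.60 × 0.85 ≈ 29.8 mL/min
|139.0 − 29.8| = 109.2 mL/min

109 mL/min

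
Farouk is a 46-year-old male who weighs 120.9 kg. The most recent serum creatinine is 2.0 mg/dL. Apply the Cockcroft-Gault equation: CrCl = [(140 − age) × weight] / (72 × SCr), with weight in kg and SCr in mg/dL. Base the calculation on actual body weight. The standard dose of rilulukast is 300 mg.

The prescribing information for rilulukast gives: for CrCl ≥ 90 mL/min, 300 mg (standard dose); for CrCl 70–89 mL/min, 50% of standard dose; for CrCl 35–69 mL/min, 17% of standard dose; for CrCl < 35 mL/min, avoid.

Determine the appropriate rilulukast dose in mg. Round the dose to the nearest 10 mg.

CrCl = (140 − 46) × 120.9 / (72 × 2) = 11364.6 / 144.00 ≈ 78.9 mL/min
CrCl ≈ 79 mL/min → bracket 70–89 mL/min.
50% of 300 mg = 150 mg

150 mg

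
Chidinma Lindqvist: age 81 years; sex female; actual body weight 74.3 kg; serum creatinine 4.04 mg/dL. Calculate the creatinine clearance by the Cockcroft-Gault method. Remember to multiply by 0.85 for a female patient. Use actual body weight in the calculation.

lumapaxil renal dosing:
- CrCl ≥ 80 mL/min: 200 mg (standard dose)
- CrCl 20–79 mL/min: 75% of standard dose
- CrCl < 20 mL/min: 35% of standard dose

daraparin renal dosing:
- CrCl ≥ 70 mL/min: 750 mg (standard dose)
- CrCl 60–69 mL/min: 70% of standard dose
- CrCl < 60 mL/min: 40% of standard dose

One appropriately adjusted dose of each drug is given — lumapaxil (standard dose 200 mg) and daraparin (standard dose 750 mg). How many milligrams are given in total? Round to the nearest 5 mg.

CrCl = (140 − 81) × 74.3 / (72 × 4.04) × 0.85 = 4383.7 / 290.88 × 0.85 ≈ 12.8 mL/min
CrCl ≈ 13 mL/min.
lumapaxil: < 20 mL/min → 35% of 200 mg = 70 mg.
daraparin: < 60 mL/min → 40% of 750 mg = 300 mg.
Total = 70 + 300 = 370 mg.

370 mg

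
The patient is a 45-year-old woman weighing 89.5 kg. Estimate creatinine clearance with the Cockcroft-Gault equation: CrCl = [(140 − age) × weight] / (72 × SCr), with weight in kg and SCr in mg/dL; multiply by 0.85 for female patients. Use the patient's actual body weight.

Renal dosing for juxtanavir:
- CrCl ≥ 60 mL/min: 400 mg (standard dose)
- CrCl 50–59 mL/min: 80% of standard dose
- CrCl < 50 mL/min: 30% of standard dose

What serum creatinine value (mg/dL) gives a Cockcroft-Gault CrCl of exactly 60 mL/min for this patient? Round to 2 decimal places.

Standard dose requires CrCl ≥ 60 mL/min.
Set (140 − 45) × 89.5 × 0.85 / (72 × SCr) = 60
SCr = (140 − 45) × 89.5 × 0.85 / (72 × 60) = 1.673 mg/dL

1.67 mg/dL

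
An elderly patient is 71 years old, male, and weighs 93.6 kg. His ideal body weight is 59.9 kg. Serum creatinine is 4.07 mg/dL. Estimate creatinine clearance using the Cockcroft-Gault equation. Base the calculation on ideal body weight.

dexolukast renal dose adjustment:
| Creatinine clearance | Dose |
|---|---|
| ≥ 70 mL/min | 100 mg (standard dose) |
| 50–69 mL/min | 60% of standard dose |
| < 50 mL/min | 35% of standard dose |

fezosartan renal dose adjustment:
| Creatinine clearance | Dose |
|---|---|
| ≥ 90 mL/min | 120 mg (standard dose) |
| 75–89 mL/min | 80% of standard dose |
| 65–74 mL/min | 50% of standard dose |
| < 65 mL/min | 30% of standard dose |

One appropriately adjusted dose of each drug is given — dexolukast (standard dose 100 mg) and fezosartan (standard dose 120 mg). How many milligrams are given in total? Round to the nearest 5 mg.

CrCl = (140 − 71) × 59.9 / (72 × 4.07) = 4133.1 / 293.04 ≈ 14.1 mL/min
CrCl ≈ 14 mL/min.
dexolukast: < 50 mL/min → 35% of 100 mg = 35 mg.
fezosartan: < 65 mL/min → 30% of 120 mg = 36 mg.
Total = 35 + 36 = 71 mg.

70 mg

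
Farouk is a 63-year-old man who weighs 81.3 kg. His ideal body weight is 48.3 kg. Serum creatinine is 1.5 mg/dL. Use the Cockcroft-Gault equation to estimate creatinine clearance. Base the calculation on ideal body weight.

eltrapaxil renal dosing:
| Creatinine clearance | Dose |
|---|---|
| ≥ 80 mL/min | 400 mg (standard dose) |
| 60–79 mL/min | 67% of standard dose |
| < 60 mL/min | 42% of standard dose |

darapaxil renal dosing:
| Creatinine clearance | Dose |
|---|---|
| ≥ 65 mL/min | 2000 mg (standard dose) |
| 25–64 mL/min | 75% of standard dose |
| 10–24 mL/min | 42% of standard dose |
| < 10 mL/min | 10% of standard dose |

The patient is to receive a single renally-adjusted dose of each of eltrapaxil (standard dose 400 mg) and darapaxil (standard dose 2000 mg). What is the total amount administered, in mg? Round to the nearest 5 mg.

1670 mg

CrCl = (140 − 63) × 48.3 / (72 × 1.5) = 3719.1 / 108.00 ≈ 34.4 mL/min
CrCl ≈ 34 mL/min.
eltrapaxil: < 60 mL/min → 42% of 400 mg = 168 mg.
darapaxil: 25–64 mL/min → 75% of 2000 mg = 1500 mg.
Total = 168 + 1500 = 1668 mg.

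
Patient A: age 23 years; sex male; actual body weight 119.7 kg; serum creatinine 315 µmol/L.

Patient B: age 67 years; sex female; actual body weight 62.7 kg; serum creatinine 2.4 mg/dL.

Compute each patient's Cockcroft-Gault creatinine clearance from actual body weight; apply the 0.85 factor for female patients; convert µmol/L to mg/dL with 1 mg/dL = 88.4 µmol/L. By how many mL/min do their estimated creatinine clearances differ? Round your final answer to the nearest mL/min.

32 mL/min

Patient A: SCr = 315 / 88.4 = 3.563 mg/dL
Patient A: CrCl = (140 − 23) × 119.7 / (72 × 3.563) = 14004.9 / 256.54 ≈ 54.6 mL/min
Patient B: CrCl = (140 − 67) × 62.7 / (72 × 2.4) × 0.85 = 4577.1 / 172.80 × 0.85 ≈ 22.5 mL/min
|54.6 − 22.5| = 32.1 mL/min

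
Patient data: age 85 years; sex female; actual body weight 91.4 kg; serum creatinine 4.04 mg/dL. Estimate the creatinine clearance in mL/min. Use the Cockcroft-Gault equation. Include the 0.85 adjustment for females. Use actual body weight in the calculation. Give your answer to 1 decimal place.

CrCl = (140 − 85) × 91.4 / (72 × 4.04) × 0.85 = 5027.0 / 290.88 × 0.85 ≈ 14.7 mL/min

14.7 mL/min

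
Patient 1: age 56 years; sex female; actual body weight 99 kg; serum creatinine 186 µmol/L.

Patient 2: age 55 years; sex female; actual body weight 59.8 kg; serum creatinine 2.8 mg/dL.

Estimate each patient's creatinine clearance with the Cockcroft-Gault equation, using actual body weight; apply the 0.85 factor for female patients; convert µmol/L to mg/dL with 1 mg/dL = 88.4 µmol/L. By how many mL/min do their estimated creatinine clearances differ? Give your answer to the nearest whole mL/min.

Patient 1: SCr = 186 / 88.4 = 2.104 mg/dL
Patient 1: CrCl = (140 − 56) × 99 / (72 × 2.104) × 0.85 = 8316.0 / 151.49 × 0.85 ≈ 46.7 mL/min
Patient 2: CrCl = (140 − 55) × 59.8 / (72 × 2.8) × 0.85 = 5083.0 / 201.60 × 0.85 ≈ 21.4 mL/min
|46.7 − 21.4| = 25.3 mL/min

25 mL/min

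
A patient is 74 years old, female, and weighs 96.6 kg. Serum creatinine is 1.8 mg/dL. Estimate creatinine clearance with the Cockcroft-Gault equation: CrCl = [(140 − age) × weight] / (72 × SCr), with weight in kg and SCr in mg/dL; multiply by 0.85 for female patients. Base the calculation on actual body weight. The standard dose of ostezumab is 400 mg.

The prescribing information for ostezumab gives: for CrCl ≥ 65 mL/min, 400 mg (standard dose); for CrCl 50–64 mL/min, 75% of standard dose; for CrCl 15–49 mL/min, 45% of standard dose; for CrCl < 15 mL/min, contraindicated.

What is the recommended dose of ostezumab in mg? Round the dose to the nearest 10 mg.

180 mg

CrCl = (140 − 74) × 96.6 / (72 × 1.8) × 0.85 = 6375.6 / 129.60 × 0.85 ≈ 41.8 mL/min
CrCl ≈ 42 mL/min → bracket 15–49 mL/min.
45% of 400 mg = 180 mg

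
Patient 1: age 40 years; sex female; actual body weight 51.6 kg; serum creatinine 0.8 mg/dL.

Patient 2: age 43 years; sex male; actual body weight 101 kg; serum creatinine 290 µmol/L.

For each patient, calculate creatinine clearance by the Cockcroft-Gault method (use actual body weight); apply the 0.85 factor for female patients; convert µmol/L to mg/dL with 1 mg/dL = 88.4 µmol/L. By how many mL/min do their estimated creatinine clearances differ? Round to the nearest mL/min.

35 mL/min

Patient 1: CrCl = (140 − 40) × 51.6 / (72 × 0.8) × 0.85 = 5160.0 / 57.60 × 0.85 ≈ 76.1 mL/min
Patient 2: SCr = 290 / 88.4 = 3.281 mg/dL
Patient 2: CrCl = (140 − 43) × 101 / (72 × 3.281) = 9797.0 / 236.23 ≈ 41.5 mL/min
|76.1 − 41.5| = 34.6 mL/min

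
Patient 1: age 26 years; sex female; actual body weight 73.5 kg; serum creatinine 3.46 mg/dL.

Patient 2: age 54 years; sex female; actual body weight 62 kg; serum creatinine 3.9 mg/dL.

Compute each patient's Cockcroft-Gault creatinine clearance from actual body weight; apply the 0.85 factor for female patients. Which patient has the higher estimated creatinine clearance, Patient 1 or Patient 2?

Patient 1

Patient 1: CrCl = (140 − 26) × 73.5 / (72 × 3.46) × 0.85 = 8379.0 / 249.12 × 0.85 ≈ 28.6 mL/min
Patient 2: CrCl = (140 − 54) × 62 / (72 × 3.9) × 0.85 = 5332.0 / 280.80 × 0.85 ≈ 16.1 mL/min
28.6 vs 16.1 mL/min → Patient 1 is higher.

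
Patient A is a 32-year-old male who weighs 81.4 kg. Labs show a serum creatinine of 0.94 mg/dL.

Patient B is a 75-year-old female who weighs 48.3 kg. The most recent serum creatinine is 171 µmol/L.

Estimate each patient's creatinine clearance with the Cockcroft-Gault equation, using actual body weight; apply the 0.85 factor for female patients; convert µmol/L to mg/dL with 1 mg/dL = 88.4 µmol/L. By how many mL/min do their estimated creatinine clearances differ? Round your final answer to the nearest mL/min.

111 mL/min

Patient A: CrCl = (140 − 32) × 81.4 / (72 × 0.94) = 8791.2 / 67.68 ≈ 129.9 mL/min
Patient B: SCr = 171 / 88.4 = 1.934 mg/dL
Patient B: CrCl = (140 − 75) × 48.3 / (72 × 1.934) × 0.85 = 3139.5 / 139.25 × 0.85 ≈ 19.2 mL/min
|129.9 − 19.2| = 110.7 mL/min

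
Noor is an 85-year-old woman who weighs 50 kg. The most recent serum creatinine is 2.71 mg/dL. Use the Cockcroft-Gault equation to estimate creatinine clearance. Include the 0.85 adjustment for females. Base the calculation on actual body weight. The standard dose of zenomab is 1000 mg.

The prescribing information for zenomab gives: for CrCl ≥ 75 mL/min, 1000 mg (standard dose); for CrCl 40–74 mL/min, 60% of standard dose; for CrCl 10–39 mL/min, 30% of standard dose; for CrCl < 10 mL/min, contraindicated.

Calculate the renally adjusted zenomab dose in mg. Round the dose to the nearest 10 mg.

300 mg

CrCl = (140 − 85) × 50 / (72 × 2.71) × 0.85 = 2750.0 / 195.12 × 0.85 ≈ 12.0 mL/min
CrCl ≈ 12 mL/min → bracket 10–39 mL/min.
30% of 1000 mg = 300 mg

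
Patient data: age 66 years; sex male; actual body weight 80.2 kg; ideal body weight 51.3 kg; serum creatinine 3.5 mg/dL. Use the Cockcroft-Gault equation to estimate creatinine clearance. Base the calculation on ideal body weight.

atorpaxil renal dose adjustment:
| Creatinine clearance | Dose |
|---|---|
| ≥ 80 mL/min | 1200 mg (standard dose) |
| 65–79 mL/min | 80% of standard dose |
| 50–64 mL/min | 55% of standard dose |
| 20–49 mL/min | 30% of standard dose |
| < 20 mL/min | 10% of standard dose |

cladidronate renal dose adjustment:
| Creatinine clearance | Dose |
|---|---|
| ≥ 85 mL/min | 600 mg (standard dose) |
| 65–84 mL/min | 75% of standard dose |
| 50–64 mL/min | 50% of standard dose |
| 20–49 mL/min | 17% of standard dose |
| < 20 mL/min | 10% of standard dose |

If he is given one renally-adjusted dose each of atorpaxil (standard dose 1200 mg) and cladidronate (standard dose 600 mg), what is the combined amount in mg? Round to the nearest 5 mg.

180 mg

CrCl = (140 − 66) × 51.3 / (72 × 3.5) = 3796.2 / 252.00 ≈ 15.1 mL/min
CrCl ≈ 15 mL/min.
atorpaxil: < 20 mL/min → 10% of 1200 mg = 120 mg.
cladidronate: < 20 mL/min → 10% of 600 mg = 60 mg.
Total = 120 + 60 = 180 mg.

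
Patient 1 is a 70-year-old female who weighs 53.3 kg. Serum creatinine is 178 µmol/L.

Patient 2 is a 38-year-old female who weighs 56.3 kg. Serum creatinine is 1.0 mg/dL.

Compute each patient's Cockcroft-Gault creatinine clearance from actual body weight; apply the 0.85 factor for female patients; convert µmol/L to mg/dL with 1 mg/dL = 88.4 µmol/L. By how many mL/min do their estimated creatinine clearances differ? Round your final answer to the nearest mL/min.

46 mL/min

Patient 1: SCr = 178 / 88.4 = 2.014 mg/dL
Patient 1: CrCl = (140 − 70) × 53.3 / (72 × 2.014) × 0.85 = 3731.0 / 145.01 × 0.85 ≈ 21.9 mL/min
Patient 2: CrCl = (140 − 38) × 56.3 / (72 × 1) × 0.85 = 5742.6 / 72.00 × 0.85 ≈ 67.8 mL/min
|21.9 − 67.8| = 45.9 mL/min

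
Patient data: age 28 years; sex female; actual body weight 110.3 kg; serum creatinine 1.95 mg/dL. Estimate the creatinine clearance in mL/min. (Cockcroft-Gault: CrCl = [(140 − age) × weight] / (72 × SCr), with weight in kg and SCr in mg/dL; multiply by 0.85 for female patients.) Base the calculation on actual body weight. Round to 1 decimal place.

74.8 mL/min

CrCl = (140 − 28) × 110.3 / (72 × 1.95) × 0.85 = 12353.6 / 140.40 × 0.85 ≈ 74.8 mL/min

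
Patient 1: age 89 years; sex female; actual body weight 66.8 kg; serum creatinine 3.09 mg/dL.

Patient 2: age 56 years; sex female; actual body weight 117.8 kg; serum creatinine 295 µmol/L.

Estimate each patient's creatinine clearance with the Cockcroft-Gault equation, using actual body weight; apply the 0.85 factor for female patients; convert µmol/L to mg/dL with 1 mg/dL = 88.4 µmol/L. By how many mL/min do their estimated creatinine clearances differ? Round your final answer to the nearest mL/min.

22 mL/min

Patient 1: CrCl = (140 − 89) × 66.8 / (72 × 3.09) × 0.85 = 3406.8 / 222.48 × 0.85 ≈ 13.0 mL/min
Patient 2: SCr = 295 / 88.4 = 3.337 mg/dL
Patient 2: CrCl = (140 − 56) × 117.8 / (72 × 3.337) × 0.85 = 9895.2 / 240.26 × 0.85 ≈ 35.0 mL/min
|13.0 − 35.0| = 22.0 mL/min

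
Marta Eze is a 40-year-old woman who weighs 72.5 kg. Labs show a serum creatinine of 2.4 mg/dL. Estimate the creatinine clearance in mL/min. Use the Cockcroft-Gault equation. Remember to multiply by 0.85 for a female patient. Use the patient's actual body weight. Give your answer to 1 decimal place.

35.7 mL/min

CrCl = (140 − 40) × 72.5 / (72 × 2.4) × 0.85 = 7250.0 / 172.80 × 0.85 ≈ 35.7 mL/min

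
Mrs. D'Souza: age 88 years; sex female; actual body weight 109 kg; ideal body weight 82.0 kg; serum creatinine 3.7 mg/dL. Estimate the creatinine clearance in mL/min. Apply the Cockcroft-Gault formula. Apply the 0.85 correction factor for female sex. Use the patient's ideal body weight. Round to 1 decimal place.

CrCl = (140 − 88) × 82 / (72 × 3.7) × 0.85 = 4264.0 / 266.40 × 0.85 ≈ 13.6 mL/min

13.6 mL/min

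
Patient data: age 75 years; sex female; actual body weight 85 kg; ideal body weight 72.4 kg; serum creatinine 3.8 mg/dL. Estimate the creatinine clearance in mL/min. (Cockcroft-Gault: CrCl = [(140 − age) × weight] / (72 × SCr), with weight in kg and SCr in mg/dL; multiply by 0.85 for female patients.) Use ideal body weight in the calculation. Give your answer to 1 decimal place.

CrCl = (140 − 75) × 72.4 / (72 × 3.8) × 0.85 = 4706.0 / 273.60 × 0.85 ≈ 14.6 mL/min

14.6 mL/min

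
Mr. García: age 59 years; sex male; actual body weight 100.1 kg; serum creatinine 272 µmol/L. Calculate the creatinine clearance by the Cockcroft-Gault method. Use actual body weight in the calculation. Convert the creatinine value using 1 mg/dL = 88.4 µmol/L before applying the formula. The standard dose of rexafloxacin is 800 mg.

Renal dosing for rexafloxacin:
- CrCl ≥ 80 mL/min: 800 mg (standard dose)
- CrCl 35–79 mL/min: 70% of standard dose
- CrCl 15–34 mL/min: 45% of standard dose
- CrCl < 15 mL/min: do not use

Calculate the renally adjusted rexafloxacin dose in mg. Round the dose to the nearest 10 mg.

SCr = 272 / 88.4 = 3.077 mg/dL
CrCl = (140 − 59) × 100.1 / (72 × 3.077) = 8108.1 / 221.54 ≈ 36.6 mL/min
CrCl ≈ 37 mL/min → bracket 35–79 mL/min.
70% of 800 mg = 560 mg

560 mg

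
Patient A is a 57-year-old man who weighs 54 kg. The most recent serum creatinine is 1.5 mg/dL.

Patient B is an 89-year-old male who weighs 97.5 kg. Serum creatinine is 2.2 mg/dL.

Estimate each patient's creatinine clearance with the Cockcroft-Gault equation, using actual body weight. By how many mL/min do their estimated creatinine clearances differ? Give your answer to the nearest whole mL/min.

Patient A: CrCl = (140 − 57) × 54 / (72 × 1.5) = 4482.0 / 108.00 ≈ 41.5 mL/min
Patient B: CrCl = (140 − 89) × 97.5 / (72 × 2.2) = 4972.5 / 158.40 ≈ 31.4 mL/min
|41.5 − 31.4| = 10.1 mL/min

10 mL/min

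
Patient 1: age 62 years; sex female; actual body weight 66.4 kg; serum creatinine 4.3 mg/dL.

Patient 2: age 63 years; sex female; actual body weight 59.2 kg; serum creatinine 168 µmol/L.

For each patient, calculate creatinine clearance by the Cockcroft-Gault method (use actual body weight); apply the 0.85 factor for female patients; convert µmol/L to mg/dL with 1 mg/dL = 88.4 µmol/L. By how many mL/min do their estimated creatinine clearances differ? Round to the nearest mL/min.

Patient 1: CrCl = (140 − 62) × 66.4 / (72 × 4.3) × 0.85 = 5179.2 / 309.60 × 0.85 ≈ 14.2 mL/min
Patient 2: SCr = 168 / 88.4 = 1.9 mg/dL
Patient 2: CrCl = (140 − 63) × 59.2 / (72 × 1.9) × 0.85 = 4558.4 / 136.80 × 0.85 ≈ 28.3 mL/min
|14.2 − 28.3| = 14.1 mL/min

14 mL/min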